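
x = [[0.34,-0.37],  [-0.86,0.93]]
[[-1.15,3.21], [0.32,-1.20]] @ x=[[-3.15, 3.41], [1.14, -1.23]]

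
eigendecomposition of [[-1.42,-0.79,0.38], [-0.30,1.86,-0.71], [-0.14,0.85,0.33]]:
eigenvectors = [[0.99, 0.1, -0.09], [0.10, -0.69, 0.66], [0.03, -0.72, 0.75]]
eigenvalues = [-1.48, 1.16, 1.09]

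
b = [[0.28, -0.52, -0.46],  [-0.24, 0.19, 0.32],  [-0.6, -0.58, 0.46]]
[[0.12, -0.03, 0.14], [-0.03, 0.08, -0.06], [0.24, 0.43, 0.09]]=b@[[0.2, -0.10, 0.11], [-0.39, -0.34, -0.24], [0.30, 0.38, 0.03]]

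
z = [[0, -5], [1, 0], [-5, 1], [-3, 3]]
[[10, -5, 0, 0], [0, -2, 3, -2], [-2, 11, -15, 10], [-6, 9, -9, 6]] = z@ [[0, -2, 3, -2], [-2, 1, 0, 0]]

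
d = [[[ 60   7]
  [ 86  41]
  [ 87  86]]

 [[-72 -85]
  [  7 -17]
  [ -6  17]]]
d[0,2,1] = 86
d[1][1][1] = -17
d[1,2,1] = 17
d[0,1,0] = 86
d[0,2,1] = 86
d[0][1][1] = 41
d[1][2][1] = 17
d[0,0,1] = 7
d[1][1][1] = -17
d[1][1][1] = -17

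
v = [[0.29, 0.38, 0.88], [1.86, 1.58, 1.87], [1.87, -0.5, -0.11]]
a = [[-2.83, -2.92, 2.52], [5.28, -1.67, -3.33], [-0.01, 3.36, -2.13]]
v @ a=[[1.18, 1.48, -2.41], [3.06, -1.79, -4.56], [-7.93, -5.00, 6.61]]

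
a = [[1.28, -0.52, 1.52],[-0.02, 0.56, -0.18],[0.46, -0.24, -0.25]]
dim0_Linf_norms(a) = [1.28, 0.56, 1.52]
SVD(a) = [[-0.99, -0.15, 0.08], [0.15, -0.53, 0.84], [-0.09, 0.84, 0.54]] @ diag([2.0825081261770793, 0.577158397632633, 0.47681032753974883]) @ [[-0.63, 0.3, -0.72], [0.35, -0.72, -0.6], [0.7, 0.63, -0.35]]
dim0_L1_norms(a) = [1.76, 1.32, 1.95]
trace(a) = 1.59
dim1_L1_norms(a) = [3.32, 0.76, 0.95]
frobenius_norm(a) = 2.21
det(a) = -0.57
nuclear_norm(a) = 3.14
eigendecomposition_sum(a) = [[1.35,-0.87,1.14], [-0.08,0.05,-0.07], [0.33,-0.21,0.28]] + [[-0.1, 0.04, 0.4], [0.02, -0.01, -0.07], [0.13, -0.05, -0.53]] + [[0.02,0.31,-0.03], [0.04,0.52,-0.04], [0.0,0.02,-0.00]]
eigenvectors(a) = [[-0.97, 0.60, 0.52], [0.06, -0.11, 0.86], [-0.24, -0.79, 0.04]]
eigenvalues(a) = [1.68, -0.63, 0.54]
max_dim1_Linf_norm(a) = 1.52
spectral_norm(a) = 2.08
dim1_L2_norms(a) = [2.05, 0.59, 0.58]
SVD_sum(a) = [[1.28, -0.61, 1.48], [-0.19, 0.09, -0.22], [0.11, -0.05, 0.13]] + [[-0.03, 0.06, 0.05],[-0.11, 0.22, 0.18],[0.17, -0.35, -0.29]] + [[0.03, 0.02, -0.01], [0.28, 0.25, -0.14], [0.18, 0.16, -0.09]]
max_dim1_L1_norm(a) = 3.32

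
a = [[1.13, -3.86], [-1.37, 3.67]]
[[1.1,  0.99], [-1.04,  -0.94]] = a @[[-0.02, -0.01],  [-0.29, -0.26]]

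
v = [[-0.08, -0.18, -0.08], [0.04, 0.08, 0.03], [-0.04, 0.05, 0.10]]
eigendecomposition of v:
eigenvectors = [[-0.82, -0.66, -0.46], [0.41, 0.53, 0.15], [-0.41, -0.53, 0.87]]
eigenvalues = [-0.03, 0.0, 0.13]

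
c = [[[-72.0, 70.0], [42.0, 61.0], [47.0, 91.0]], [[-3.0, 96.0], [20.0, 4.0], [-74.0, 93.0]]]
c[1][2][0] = -74.0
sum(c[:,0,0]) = -75.0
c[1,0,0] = -3.0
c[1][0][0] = -3.0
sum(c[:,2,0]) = -27.0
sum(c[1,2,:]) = 19.0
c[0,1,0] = 42.0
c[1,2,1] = 93.0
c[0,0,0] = -72.0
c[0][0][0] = -72.0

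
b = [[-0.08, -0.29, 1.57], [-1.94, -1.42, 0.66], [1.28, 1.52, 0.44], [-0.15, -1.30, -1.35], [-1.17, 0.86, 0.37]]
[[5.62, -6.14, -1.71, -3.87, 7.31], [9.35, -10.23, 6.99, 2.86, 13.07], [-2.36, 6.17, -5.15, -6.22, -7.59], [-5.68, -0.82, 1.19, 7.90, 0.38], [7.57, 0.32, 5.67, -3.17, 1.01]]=b@ [[-4.47, 1.47, -4.61, -0.38, -2.56], [1.18, 3.73, 0.83, -2.9, -3.94], [3.57, -3.15, -1.17, -3.02, 3.80]]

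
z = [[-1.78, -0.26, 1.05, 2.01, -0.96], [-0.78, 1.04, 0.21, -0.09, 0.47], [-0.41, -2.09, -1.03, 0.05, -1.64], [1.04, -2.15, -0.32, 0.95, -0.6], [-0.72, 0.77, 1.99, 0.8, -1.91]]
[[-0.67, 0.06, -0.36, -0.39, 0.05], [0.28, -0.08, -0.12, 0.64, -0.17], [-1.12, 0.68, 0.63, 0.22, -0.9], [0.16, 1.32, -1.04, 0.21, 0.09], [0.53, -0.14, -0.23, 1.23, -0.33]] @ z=[[0.85, 1.87, -0.10, -1.70, 1.4], [0.4, -1.41, -0.14, 1.04, -0.17], [2.08, -1.48, -3.54, -2.79, 1.95], [-0.73, 3.12, 1.63, 0.42, 1.87], [0.78, -2.7, -0.29, 1.97, -0.31]]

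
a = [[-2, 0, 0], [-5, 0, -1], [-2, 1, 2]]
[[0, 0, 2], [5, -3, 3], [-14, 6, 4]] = a @[[0, 0, -1], [-4, 0, -2], [-5, 3, 2]]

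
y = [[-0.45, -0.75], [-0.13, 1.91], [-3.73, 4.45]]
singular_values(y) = [6.03, 1.36]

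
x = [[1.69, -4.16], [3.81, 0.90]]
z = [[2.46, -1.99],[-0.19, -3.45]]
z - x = [[0.77, 2.17], [-4.00, -4.35]]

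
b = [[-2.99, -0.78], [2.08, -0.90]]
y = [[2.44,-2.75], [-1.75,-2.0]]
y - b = [[5.43, -1.97],[-3.83, -1.10]]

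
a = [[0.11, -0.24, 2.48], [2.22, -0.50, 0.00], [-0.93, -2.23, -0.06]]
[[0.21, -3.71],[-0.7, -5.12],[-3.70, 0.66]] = a @ [[0.05,  -2.16], [1.63,  0.64], [0.24,  -1.34]]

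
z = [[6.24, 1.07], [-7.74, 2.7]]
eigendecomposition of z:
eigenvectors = [[-0.21-0.27j, -0.21+0.27j], [(0.94+0j), (0.94-0j)]]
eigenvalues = [(4.47+2.27j), (4.47-2.27j)]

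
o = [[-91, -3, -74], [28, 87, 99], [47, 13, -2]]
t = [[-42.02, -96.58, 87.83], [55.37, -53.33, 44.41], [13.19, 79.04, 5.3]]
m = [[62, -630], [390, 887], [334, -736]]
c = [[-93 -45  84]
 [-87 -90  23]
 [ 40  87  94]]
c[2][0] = 40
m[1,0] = 390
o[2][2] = -2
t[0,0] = -42.02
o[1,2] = 99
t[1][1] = -53.33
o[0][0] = -91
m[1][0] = 390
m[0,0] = 62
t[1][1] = -53.33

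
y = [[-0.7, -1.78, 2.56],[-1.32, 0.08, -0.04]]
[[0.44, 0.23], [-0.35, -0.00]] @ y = [[-0.61,  -0.76,  1.12], [0.24,  0.62,  -0.90]]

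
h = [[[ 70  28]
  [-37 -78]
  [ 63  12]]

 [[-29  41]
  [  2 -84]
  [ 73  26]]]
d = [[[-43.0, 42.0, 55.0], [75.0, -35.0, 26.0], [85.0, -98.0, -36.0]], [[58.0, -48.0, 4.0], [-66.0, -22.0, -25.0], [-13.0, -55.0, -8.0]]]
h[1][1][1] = -84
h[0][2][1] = 12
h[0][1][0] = -37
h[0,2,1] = 12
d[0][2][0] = 85.0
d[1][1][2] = -25.0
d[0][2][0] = 85.0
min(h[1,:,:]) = -84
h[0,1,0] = -37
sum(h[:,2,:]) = 174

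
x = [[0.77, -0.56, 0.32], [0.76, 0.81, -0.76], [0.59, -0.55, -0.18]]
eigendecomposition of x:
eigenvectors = [[(-0+0j), (0.73+0j), 0.73-0.00j], [(-0.5+0j), 0.01-0.53j, (0.01+0.53j)], [-0.87+0.00j, (0.42+0.09j), 0.42-0.09j]]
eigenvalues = [(-0.5+0j), (0.95+0.45j), (0.95-0.45j)]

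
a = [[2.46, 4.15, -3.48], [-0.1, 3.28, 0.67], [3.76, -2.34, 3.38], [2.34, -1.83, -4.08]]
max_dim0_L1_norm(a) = 11.61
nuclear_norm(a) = 17.26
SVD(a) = [[0.77, -0.12, -0.48], [0.22, 0.41, -0.43], [-0.52, -0.46, -0.72], [0.30, -0.78, 0.28]] @ diag([7.191643936413355, 5.627537820592634, 4.440875540887012]) @ [[0.08, 0.64, -0.77], [-0.69, 0.59, 0.41], [-0.72, -0.5, -0.49]]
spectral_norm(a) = 7.19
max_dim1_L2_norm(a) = 5.95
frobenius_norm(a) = 10.15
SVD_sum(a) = [[0.46, 3.5, -4.23],[0.13, 0.99, -1.20],[-0.31, -2.39, 2.89],[0.18, 1.38, -1.66]] + [[0.48, -0.41, -0.29], [-1.58, 1.35, 0.95], [1.79, -1.53, -1.07], [3.04, -2.59, -1.82]] + [[1.52, 1.06, 1.04], [1.35, 0.94, 0.92], [2.28, 1.58, 1.56], [-0.88, -0.61, -0.60]]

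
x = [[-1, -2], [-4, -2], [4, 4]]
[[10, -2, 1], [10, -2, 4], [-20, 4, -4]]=x @ [[0, 0, -1], [-5, 1, 0]]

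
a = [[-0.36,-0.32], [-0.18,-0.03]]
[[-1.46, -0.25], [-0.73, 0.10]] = a @ [[4.09, -0.86], [-0.05, 1.74]]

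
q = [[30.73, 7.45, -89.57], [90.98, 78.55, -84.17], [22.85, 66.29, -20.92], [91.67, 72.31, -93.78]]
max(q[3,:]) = 91.67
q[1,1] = 78.55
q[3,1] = 72.31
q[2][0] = 22.85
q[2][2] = -20.92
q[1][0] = 90.98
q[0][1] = 7.45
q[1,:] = [90.98, 78.55, -84.17]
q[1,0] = 90.98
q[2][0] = 22.85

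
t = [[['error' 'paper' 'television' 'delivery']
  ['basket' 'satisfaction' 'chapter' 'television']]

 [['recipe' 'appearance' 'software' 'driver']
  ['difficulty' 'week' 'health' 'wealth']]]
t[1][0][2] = 'software'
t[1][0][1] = 'appearance'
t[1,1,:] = ['difficulty', 'week', 'health', 'wealth']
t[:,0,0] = ['error', 'recipe']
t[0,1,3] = 'television'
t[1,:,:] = [['recipe', 'appearance', 'software', 'driver'], ['difficulty', 'week', 'health', 'wealth']]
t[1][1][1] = 'week'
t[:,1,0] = ['basket', 'difficulty']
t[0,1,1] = 'satisfaction'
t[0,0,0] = 'error'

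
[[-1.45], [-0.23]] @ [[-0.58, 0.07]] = [[0.84,-0.1],[0.13,-0.02]]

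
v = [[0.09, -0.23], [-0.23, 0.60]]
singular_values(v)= [0.69, 0.0]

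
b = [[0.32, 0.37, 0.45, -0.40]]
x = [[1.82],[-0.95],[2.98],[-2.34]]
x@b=[[0.58, 0.67, 0.82, -0.73],[-0.30, -0.35, -0.43, 0.38],[0.95, 1.1, 1.34, -1.19],[-0.75, -0.87, -1.05, 0.94]]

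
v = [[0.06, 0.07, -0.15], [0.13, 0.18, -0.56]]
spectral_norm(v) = 0.63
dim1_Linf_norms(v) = [0.15, 0.56]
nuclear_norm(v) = 0.66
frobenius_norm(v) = 0.63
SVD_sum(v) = [[0.04, 0.05, -0.16], [0.14, 0.18, -0.56]] + [[0.02, 0.02, 0.01], [-0.01, -0.0, -0.00]]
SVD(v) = [[-0.28, -0.96], [-0.96, 0.28]] @ diag([0.6269035484051266, 0.0298653812475377]) @ [[-0.23, -0.31, 0.92],[-0.72, -0.58, -0.37]]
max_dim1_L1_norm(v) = 0.87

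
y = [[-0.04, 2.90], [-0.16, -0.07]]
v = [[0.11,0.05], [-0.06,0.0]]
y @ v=[[-0.18, -0.00],[-0.01, -0.01]]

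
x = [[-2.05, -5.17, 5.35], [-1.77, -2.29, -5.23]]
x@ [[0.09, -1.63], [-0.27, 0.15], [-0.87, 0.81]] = [[-3.44,6.9], [5.01,-1.69]]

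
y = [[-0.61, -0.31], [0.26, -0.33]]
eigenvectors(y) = [[0.74+0.00j,0.74-0.00j], [-0.33-0.59j,-0.33+0.59j]]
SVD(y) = [[-0.98, 0.18], [0.18, 0.98]] @ diag([0.6918736117231874, 0.40744435865662953]) @ [[0.94, 0.35],[0.35, -0.94]]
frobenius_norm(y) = 0.80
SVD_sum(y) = [[-0.64,-0.24], [0.12,0.04]] + [[0.03, -0.07],[0.14, -0.37]]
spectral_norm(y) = 0.69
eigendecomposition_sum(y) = [[(-0.3-0.01j), -0.16-0.29j], [(0.13+0.25j), -0.16+0.26j]] + [[(-0.3+0.01j), (-0.16+0.29j)], [(0.13-0.25j), -0.16-0.26j]]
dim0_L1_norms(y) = [0.87, 0.64]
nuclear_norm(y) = 1.10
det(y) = 0.28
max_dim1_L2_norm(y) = 0.68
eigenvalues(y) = [(-0.47+0.25j), (-0.47-0.25j)]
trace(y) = -0.94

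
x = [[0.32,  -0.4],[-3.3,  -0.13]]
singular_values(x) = [3.32, 0.41]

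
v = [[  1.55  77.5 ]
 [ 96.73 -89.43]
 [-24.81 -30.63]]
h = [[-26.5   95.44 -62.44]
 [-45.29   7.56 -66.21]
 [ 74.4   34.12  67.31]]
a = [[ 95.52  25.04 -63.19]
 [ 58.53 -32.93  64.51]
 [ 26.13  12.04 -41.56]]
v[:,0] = [1.55, 96.73, -24.81]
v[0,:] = [1.55, 77.5]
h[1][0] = -45.29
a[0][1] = 25.04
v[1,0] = 96.73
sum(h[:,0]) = 2.6100000000000136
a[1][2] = 64.51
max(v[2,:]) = -24.81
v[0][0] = 1.55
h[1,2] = -66.21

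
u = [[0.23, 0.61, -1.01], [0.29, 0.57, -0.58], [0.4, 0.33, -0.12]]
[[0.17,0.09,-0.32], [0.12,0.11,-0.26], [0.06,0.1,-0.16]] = u @ [[0.04, 0.13, -0.18], [0.08, 0.15, -0.2], [-0.11, 0.03, 0.16]]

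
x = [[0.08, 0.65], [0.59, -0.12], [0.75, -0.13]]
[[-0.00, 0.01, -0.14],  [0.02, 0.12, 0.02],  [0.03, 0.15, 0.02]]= x@[[0.04, 0.2, -0.01],[-0.01, -0.01, -0.22]]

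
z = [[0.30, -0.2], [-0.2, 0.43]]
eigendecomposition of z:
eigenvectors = [[-0.81, 0.59], [-0.59, -0.81]]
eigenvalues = [0.15, 0.58]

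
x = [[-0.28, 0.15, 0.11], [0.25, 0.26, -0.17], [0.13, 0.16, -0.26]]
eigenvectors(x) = [[-0.3, -0.85, 0.64], [-0.89, 0.41, -0.07], [-0.34, 0.33, 0.76]]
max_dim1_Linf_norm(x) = 0.28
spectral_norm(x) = 0.53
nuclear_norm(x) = 0.94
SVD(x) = [[-0.36, -0.93, 0.0], [0.72, -0.28, -0.63], [0.59, -0.22, 0.78]] @ diag([0.5293198203397411, 0.2969389455067004, 0.11725097200822364]) @ [[0.68, 0.43, -0.6],[0.54, -0.84, 0.01],[-0.5, -0.33, -0.8]]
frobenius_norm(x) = 0.62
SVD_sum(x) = [[-0.13, -0.08, 0.11], [0.26, 0.17, -0.23], [0.21, 0.13, -0.19]] + [[-0.15, 0.23, -0.0], [-0.05, 0.07, -0.00], [-0.04, 0.06, -0.0]] + [[-0.00, -0.0, -0.0], [0.04, 0.02, 0.06], [-0.05, -0.03, -0.07]]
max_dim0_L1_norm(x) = 0.66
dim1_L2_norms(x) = [0.34, 0.4, 0.33]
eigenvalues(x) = [0.28, -0.4, -0.17]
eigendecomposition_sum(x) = [[0.04, 0.09, -0.02], [0.11, 0.27, -0.06], [0.04, 0.1, -0.02]] + [[-0.30, 0.01, 0.25], [0.14, -0.00, -0.12], [0.12, -0.00, -0.1]] + [[-0.02, 0.05, -0.12], [0.0, -0.01, 0.01], [-0.02, 0.06, -0.14]]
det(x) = 0.02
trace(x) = -0.28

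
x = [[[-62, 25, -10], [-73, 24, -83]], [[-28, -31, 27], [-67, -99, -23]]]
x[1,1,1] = -99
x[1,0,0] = -28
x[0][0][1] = 25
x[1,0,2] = 27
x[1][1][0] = -67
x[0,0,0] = -62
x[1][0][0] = -28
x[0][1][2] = -83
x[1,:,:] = [[-28, -31, 27], [-67, -99, -23]]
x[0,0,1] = 25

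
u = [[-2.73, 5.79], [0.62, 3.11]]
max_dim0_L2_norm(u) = 6.57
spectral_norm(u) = 6.93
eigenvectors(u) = [[-1.0, -0.67], [0.10, -0.74]]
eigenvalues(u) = [-3.29, 3.67]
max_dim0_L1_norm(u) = 8.9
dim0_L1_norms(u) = [3.35, 8.9]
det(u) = -12.08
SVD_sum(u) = [[-2.08, 6.02], [-0.89, 2.59]] + [[-0.65, -0.23], [1.51, 0.52]]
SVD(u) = [[0.92,0.40], [0.4,-0.92]] @ diag([6.927688237189781, 1.7437418640103666]) @ [[-0.33,  0.95], [-0.95,  -0.33]]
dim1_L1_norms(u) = [8.52, 3.73]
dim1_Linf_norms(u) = [5.79, 3.11]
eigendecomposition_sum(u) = [[-3.03, 2.74], [0.29, -0.27]] + [[0.30, 3.05],[0.33, 3.38]]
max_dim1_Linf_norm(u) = 5.79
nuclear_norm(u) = 8.67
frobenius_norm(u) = 7.14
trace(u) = 0.38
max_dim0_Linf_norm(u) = 5.79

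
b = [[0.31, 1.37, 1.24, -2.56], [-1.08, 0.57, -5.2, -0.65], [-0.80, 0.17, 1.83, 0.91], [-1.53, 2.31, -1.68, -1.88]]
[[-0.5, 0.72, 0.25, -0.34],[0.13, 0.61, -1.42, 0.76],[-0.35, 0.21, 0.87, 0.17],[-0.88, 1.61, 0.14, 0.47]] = b @ [[0.07, -0.22, 0.12, -0.49], [-0.46, 0.51, 0.66, -0.23], [-0.08, -0.01, 0.27, -0.06], [-0.08, -0.04, 0.4, -0.08]]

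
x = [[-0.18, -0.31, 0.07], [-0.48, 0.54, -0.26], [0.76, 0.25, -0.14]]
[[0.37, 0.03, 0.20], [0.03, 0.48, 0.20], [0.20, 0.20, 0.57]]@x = [[0.07, -0.05, -0.01], [-0.08, 0.30, -0.15], [0.3, 0.19, -0.12]]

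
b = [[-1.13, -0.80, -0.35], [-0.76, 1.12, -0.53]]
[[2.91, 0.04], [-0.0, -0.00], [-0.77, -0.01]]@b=[[-3.32, -2.28, -1.04], [0.0, 0.00, 0.0], [0.88, 0.60, 0.27]]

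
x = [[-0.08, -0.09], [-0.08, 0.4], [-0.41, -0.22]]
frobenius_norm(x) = 0.63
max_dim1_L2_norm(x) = 0.47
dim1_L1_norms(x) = [0.17, 0.48, 0.63]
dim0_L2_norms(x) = [0.43, 0.47]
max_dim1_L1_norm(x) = 0.63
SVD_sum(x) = [[-0.07, -0.10], [0.16, 0.21], [-0.26, -0.34]] + [[-0.01, 0.01],  [-0.24, 0.19],  [-0.15, 0.12]]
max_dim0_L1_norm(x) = 0.71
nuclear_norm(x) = 0.88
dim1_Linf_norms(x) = [0.09, 0.4, 0.41]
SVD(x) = [[0.23,0.02], [-0.52,0.85], [0.82,0.53]] @ diag([0.5162160911975935, 0.3618299976351848]) @ [[-0.61, -0.79],  [-0.79, 0.61]]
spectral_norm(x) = 0.52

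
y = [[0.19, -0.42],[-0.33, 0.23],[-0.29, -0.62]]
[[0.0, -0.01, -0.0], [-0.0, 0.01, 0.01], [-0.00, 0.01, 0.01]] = y @ [[0.01, -0.03, -0.02], [0.00, -0.00, -0.00]]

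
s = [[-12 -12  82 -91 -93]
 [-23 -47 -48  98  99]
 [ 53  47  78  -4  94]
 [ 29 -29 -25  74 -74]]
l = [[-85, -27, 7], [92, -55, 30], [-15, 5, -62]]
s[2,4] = 94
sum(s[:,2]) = 87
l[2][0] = -15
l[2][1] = 5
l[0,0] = -85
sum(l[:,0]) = -8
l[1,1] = -55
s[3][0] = 29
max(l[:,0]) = 92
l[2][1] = 5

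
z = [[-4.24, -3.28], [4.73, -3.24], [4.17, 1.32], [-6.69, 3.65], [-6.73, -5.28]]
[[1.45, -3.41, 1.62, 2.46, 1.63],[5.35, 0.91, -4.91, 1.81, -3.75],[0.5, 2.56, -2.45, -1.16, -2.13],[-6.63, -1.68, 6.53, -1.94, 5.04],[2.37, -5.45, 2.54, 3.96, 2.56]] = z @ [[0.44, 0.48, -0.73, -0.07, -0.6], [-1.01, 0.42, 0.45, -0.66, 0.28]]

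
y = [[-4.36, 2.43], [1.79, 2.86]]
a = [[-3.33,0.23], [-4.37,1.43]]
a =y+[[1.03, -2.20],[-6.16, -1.43]]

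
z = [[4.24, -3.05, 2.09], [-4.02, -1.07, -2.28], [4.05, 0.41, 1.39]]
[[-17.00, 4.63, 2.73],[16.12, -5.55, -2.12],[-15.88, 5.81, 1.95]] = z @ [[-3.78, 1.57, 0.39],[0.03, 0.33, -0.14],[-0.42, -0.49, 0.31]]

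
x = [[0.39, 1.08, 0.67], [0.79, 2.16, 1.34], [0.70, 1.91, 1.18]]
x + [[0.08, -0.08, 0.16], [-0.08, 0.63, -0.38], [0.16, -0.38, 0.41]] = [[0.47, 1.00, 0.83], [0.71, 2.79, 0.96], [0.86, 1.53, 1.59]]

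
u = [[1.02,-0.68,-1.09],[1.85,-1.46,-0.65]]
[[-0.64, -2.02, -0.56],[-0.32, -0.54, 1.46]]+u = [[0.38, -2.70, -1.65], [1.53, -2.00, 0.81]]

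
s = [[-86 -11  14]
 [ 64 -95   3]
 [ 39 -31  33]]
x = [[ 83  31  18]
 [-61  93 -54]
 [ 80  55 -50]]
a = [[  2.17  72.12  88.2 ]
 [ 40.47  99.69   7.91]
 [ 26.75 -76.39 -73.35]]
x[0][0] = 83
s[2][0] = 39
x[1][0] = -61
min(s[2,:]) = -31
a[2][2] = -73.35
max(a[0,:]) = 88.2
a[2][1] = -76.39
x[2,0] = 80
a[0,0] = 2.17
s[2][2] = 33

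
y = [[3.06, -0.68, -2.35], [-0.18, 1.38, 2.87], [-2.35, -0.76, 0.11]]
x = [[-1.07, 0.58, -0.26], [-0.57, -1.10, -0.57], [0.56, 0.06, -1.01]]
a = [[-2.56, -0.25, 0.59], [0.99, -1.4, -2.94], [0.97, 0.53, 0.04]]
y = x @ a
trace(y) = 4.55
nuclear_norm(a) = 6.36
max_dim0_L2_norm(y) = 3.86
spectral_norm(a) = 3.74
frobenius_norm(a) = 4.45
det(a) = -2.01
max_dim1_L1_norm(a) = 5.33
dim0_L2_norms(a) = [2.91, 1.52, 3.0]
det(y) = 3.77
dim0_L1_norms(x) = [2.2, 1.74, 1.84]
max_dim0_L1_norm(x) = 2.2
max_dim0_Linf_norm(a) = 2.94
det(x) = -1.90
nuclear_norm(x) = 3.74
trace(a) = -3.92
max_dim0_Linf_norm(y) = 3.06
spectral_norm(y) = 4.82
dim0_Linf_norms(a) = [2.56, 1.4, 2.94]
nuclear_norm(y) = 7.98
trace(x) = -3.18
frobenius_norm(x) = 2.18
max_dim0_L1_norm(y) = 5.59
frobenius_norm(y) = 5.62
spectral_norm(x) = 1.39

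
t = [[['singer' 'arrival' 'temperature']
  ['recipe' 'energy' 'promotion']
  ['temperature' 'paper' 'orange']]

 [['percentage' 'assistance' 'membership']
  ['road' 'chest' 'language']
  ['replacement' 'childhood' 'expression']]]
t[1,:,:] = [['percentage', 'assistance', 'membership'], ['road', 'chest', 'language'], ['replacement', 'childhood', 'expression']]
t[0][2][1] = 'paper'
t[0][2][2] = 'orange'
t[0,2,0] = 'temperature'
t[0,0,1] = 'arrival'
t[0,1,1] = 'energy'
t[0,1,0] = 'recipe'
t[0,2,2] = 'orange'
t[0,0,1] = 'arrival'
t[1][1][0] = 'road'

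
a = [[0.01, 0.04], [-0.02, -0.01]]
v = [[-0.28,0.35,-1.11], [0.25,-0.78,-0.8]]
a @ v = [[0.01, -0.03, -0.04], [0.0, 0.00, 0.03]]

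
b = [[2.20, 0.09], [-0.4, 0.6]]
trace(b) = 2.80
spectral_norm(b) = 2.24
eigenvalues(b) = [2.18, 0.62]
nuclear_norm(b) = 2.84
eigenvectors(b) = [[0.97, -0.06],[-0.25, 1.0]]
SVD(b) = [[-0.98, 0.18], [0.18, 0.98]] @ diag([2.236153126673112, 0.6063985439214623]) @ [[-1.00, 0.01], [0.01, 1.0]]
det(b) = 1.36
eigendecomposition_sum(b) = [[2.21,  0.13], [-0.56,  -0.03]] + [[-0.01, -0.04], [0.16, 0.63]]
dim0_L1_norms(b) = [2.6, 0.69]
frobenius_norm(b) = 2.32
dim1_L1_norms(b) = [2.29, 1.0]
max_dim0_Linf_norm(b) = 2.2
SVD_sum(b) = [[2.20, -0.02], [-0.41, 0.0]] + [[0.00,0.11],  [0.01,0.6]]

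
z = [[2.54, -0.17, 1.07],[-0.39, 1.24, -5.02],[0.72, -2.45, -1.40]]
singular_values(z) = [5.43, 2.99, 2.15]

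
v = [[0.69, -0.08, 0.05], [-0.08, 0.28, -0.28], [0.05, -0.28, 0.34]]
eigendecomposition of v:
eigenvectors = [[0.86, -0.51, 0.04], [-0.36, -0.56, 0.75], [0.36, 0.66, 0.66]]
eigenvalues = [0.74, 0.54, 0.03]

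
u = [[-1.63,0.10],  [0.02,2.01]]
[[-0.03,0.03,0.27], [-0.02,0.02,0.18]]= u @ [[0.02, -0.02, -0.16], [-0.01, 0.01, 0.09]]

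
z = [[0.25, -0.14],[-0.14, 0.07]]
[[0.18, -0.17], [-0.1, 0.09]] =z@[[0.83, -0.27], [0.17, 0.74]]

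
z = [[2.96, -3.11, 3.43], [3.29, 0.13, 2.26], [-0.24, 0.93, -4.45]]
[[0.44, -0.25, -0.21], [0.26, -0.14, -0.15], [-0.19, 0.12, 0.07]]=z @ [[0.06, -0.03, -0.04],  [-0.05, 0.03, 0.02],  [0.03, -0.02, -0.01]]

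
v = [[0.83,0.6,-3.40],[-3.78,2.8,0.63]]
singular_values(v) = [4.87, 3.38]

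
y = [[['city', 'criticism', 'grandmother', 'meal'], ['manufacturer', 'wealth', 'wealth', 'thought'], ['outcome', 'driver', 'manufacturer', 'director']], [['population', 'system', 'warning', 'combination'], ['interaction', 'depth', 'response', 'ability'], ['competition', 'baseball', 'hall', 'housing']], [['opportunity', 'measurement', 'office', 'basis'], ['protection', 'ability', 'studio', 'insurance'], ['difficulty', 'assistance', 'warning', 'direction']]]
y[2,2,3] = 'direction'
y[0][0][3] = 'meal'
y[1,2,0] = 'competition'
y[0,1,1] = 'wealth'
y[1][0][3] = 'combination'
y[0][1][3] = 'thought'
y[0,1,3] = 'thought'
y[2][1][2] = 'studio'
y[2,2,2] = 'warning'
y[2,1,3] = 'insurance'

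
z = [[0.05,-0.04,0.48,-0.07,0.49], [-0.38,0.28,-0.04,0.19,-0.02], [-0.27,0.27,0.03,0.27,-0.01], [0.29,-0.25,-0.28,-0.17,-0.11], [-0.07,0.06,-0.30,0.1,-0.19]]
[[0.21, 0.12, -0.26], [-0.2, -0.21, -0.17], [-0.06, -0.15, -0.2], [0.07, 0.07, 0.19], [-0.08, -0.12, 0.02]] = z@[[0.26, 0.25, 0.15], [-1.04, -0.42, 0.01], [0.18, 0.4, 0.21], [1.06, 0.07, -0.66], [0.29, -0.19, -0.84]]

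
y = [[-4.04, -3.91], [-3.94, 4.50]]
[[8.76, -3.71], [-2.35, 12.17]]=y@[[-0.9, -0.92], [-1.31, 1.9]]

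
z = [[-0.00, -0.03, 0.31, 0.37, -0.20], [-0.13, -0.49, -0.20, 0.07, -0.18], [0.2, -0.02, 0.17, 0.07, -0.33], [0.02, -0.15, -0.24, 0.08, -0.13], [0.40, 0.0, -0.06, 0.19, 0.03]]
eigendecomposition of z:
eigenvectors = [[(-0.33-0.42j), -0.33+0.42j, (-0.25+0j), (0.23+0j), (0.45+0j)], [0.33-0.01j, 0.33+0.01j, (0.24+0j), (-0.91+0j), 0.58+0.00j], [(-0.3-0.34j), -0.30+0.34j, (-0.73+0j), -0.10+0.00j, (-0.44+0j)], [(0.25-0.2j), 0.25+0.20j, (0.55+0j), -0.32+0.00j, -0.22+0.00j], [(-0.54+0j), (-0.54-0j), (0.2+0j), (-0.08+0j), -0.47+0.00j]]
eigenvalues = [(0.15+0.35j), (0.15-0.35j), (0.28+0j), (-0.47+0j), (-0.32+0j)]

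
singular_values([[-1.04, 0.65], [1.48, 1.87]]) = [2.39, 1.22]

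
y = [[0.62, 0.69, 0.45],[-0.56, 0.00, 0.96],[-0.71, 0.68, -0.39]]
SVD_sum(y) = [[0.09, 0.06, 0.6], [0.13, 0.09, 0.85], [-0.06, -0.04, -0.41]] + [[0.38, -0.09, -0.05],  [-0.64, 0.14, 0.08],  [-0.76, 0.17, 0.1]] + [[0.15, 0.71, -0.10], [-0.05, -0.23, 0.03], [0.11, 0.55, -0.08]]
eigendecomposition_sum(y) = [[(0.31+0.43j), 0.32-0.21j, 0.25-0.22j], [(-0.33+0.3j), (0.21+0.25j), (0.21+0.19j)], [-0.30+0.16j, 0.10+0.23j, 0.12+0.18j]] + [[0.31-0.43j,0.32+0.21j,(0.25+0.22j)], [-0.33-0.30j,(0.21-0.25j),(0.21-0.19j)], [(-0.3-0.16j),0.10-0.23j,0.12-0.18j]] + [[(-0.01+0j), 0.04+0.00j, (-0.06+0j)], [(0.09-0j), (-0.41-0j), (0.54-0j)], [-0.11+0.00j, (0.47+0j), (-0.62+0j)]]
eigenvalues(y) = [(0.64+0.86j), (0.64-0.86j), (-1.05+0j)]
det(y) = -1.20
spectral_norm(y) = 1.13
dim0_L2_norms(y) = [1.1, 0.97, 1.13]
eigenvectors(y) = [[(-0.69+0j), (-0.69-0j), (0.07+0j)], [(-0.06-0.57j), (-0.06+0.57j), -0.65+0.00j], [0.07-0.44j, (0.07+0.44j), 0.75+0.00j]]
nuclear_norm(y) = 3.19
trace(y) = 0.23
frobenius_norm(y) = 1.85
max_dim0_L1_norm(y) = 1.89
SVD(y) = [[0.54, -0.36, 0.76], [0.76, 0.60, -0.25], [-0.37, 0.71, 0.60]] @ diag([1.1330606816550766, 1.100901211966909, 0.9596822459424388]) @ [[0.15, 0.11, 0.98], [-0.97, 0.22, 0.12], [0.20, 0.97, -0.13]]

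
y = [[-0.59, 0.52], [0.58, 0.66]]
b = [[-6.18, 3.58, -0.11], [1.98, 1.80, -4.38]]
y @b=[[4.68, -1.18, -2.21], [-2.28, 3.26, -2.95]]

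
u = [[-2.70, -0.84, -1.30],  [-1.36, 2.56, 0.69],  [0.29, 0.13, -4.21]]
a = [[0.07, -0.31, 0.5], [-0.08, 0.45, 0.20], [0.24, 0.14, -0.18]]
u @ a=[[-0.43, 0.28, -1.28], [-0.13, 1.67, -0.29], [-1.0, -0.62, 0.93]]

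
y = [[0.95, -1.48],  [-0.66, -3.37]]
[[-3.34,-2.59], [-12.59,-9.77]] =y @ [[1.77, 1.37],[3.39, 2.63]]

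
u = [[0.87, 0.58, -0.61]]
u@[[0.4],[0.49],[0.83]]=[[0.13]]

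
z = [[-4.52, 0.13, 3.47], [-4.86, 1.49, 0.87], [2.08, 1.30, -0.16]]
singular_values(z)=[7.62, 2.06, 1.68]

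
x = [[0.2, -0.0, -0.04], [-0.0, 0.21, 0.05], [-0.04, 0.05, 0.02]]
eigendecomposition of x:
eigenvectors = [[0.19,0.88,0.43],[-0.23,0.47,-0.86],[0.95,-0.07,-0.29]]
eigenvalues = [0.0, 0.2, 0.23]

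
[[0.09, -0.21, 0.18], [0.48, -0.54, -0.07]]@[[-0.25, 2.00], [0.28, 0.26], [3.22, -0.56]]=[[0.50, 0.02], [-0.50, 0.86]]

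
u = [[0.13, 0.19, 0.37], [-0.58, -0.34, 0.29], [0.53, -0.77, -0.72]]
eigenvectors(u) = [[-0.72+0.00j, (0.26+0.05j), (0.26-0.05j)], [(0.35+0j), (0.26+0.55j), 0.26-0.55j], [(-0.6+0j), (-0.75+0j), (-0.75-0j)]]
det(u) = 0.24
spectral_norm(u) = 1.24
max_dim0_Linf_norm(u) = 0.77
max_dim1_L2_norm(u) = 1.18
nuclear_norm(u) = 2.23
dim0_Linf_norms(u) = [0.58, 0.77, 0.72]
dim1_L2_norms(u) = [0.44, 0.73, 1.18]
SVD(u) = [[0.23, 0.28, -0.93], [0.23, -0.95, -0.22], [-0.94, -0.16, -0.29]] @ diag([1.2410076660723321, 0.7084839041762511, 0.27595385533251643]) @ [[-0.49, 0.56, 0.67], [0.7, 0.71, -0.08], [-0.52, 0.44, -0.74]]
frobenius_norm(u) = 1.46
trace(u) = -0.93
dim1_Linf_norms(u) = [0.37, 0.58, 0.77]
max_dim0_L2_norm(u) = 0.86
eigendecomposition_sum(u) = [[0.27+0.00j,(-0.02+0j),(0.09+0j)], [-0.13+0.00j,(0.01+0j),(-0.04+0j)], [(0.23+0j),-0.02+0.00j,(0.07+0j)]] + [[-0.07+0.07j,0.11+0.17j,(0.14+0.01j)], [(-0.23-0.03j),(-0.18+0.42j),(0.17+0.28j)], [(0.15-0.24j),(-0.38-0.42j),-0.40+0.04j]] + [[(-0.07-0.07j), (0.11-0.17j), (0.14-0.01j)],[-0.23+0.03j, -0.18-0.42j, (0.17-0.28j)],[(0.15+0.24j), -0.38+0.42j, -0.40-0.04j]]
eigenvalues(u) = [(0.35+0j), (-0.64+0.53j), (-0.64-0.53j)]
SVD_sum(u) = [[-0.14, 0.16, 0.20], [-0.14, 0.16, 0.19], [0.57, -0.65, -0.79]] + [[0.14,0.14,-0.02], [-0.47,-0.47,0.05], [-0.08,-0.08,0.01]] + [[0.13,-0.11,0.19],[0.03,-0.03,0.05],[0.04,-0.03,0.06]]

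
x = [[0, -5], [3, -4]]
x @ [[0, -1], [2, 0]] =[[-10, 0], [-8, -3]]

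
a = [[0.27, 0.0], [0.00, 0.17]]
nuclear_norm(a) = 0.44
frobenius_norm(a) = 0.32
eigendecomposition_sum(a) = [[0.27, 0.0],[0.00, 0.0]] + [[0.0, 0.0], [0.00, 0.17]]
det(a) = 0.05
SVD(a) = [[1.0, 0.00], [0.00, 1.00]] @ diag([0.27, 0.17]) @ [[1.00, 0.00], [0.0, 1.00]]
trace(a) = 0.44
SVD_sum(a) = [[0.27,0.0],  [0.00,0.00]] + [[0.0, 0.0], [0.00, 0.17]]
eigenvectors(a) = [[1.0, 0.00],  [0.0, 1.0]]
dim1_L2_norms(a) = [0.27, 0.17]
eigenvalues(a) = [0.27, 0.17]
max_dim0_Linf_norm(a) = 0.27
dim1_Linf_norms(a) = [0.27, 0.17]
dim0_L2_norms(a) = [0.27, 0.17]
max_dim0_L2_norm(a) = 0.27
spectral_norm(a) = 0.27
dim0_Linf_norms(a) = [0.27, 0.17]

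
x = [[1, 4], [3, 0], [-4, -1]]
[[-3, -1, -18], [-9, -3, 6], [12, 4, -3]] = x @ [[-3, -1, 2], [0, 0, -5]]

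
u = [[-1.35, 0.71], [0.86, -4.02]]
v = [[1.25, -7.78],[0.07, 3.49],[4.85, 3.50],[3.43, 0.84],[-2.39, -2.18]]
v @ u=[[-8.38, 32.16],  [2.91, -13.98],  [-3.54, -10.63],  [-3.91, -0.94],  [1.35, 7.07]]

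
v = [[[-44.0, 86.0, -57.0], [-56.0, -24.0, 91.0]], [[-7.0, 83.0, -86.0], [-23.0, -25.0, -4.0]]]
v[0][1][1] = -24.0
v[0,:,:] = [[-44.0, 86.0, -57.0], [-56.0, -24.0, 91.0]]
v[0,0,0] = -44.0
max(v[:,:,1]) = 86.0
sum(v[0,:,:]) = -4.0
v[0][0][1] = 86.0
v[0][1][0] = -56.0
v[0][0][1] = 86.0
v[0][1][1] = -24.0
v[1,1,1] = -25.0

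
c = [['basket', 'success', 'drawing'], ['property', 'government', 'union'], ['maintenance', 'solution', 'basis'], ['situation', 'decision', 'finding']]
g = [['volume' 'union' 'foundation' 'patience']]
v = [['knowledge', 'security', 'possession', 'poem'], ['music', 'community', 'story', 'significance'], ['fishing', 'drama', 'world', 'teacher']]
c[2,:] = ['maintenance', 'solution', 'basis']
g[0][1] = 'union'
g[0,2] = 'foundation'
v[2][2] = 'world'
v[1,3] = 'significance'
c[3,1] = 'decision'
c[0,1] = 'success'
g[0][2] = 'foundation'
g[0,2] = 'foundation'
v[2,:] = ['fishing', 'drama', 'world', 'teacher']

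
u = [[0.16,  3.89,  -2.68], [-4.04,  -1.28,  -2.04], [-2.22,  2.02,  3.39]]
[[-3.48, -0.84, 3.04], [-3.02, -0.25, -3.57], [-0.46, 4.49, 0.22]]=u @ [[0.62,-0.46,0.63],[-0.52,0.36,0.77],[0.58,0.81,0.02]]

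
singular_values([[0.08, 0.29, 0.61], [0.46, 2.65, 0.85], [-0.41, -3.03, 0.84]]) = [4.08, 1.34, 0.0]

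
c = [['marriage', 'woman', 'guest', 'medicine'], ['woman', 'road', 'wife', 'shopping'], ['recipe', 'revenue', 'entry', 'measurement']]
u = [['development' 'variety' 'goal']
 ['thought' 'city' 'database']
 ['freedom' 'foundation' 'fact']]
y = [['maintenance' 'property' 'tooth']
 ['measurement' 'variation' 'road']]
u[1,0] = 'thought'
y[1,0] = 'measurement'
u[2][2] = 'fact'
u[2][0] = 'freedom'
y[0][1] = 'property'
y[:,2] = ['tooth', 'road']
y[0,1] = 'property'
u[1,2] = 'database'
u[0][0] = 'development'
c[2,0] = 'recipe'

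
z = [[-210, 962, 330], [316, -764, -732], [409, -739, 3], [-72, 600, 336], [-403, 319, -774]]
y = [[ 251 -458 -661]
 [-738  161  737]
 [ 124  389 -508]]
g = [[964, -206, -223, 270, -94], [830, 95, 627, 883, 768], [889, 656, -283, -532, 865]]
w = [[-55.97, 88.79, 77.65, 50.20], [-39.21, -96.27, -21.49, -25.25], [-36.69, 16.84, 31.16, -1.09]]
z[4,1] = 319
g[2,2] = -283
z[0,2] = 330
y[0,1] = -458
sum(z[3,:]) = 864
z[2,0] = 409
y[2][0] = 124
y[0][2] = -661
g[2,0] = 889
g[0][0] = 964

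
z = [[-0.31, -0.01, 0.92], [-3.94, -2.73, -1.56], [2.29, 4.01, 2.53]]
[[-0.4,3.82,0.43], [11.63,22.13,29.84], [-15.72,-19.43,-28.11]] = z @ [[-0.43, -3.54, -4.57], [-3.29, -4.66, -3.70], [-0.61, 2.91, -1.11]]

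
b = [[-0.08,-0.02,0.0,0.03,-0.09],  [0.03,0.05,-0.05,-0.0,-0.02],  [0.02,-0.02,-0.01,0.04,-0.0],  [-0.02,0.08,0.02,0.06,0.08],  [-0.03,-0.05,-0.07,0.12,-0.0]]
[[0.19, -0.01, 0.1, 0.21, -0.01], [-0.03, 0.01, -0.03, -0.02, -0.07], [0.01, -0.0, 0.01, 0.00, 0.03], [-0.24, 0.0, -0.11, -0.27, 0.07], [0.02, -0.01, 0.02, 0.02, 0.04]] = b @ [[-0.22,-0.01,-0.08,-0.27,0.21], [-1.08,0.07,-0.64,-1.15,-0.3], [0.09,-0.11,0.26,-0.09,1.1], [-0.26,-0.08,0.03,-0.44,0.88], [-1.75,0.04,-0.89,-2.0,0.32]]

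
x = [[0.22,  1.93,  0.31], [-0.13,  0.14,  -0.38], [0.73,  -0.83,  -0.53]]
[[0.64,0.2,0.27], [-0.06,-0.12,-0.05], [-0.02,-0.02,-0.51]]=x @ [[0.37, 0.2, -0.33], [0.27, 0.04, 0.13], [0.12, 0.25, 0.3]]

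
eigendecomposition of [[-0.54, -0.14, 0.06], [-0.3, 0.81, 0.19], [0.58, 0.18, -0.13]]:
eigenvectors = [[0.62, 0.17, -0.09], [0.22, -0.16, 0.99], [-0.75, 0.97, 0.12]]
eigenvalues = [-0.66, -0.06, 0.86]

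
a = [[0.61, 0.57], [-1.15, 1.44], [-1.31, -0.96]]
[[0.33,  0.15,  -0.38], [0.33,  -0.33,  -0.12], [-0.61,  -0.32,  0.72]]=a @ [[0.19,0.26,-0.31], [0.38,-0.02,-0.33]]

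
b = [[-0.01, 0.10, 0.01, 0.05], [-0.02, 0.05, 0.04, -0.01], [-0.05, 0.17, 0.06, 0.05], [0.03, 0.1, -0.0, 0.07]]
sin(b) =[[-0.01,0.1,0.01,0.05], [-0.02,0.05,0.04,-0.01], [-0.05,0.17,0.06,0.05], [0.03,0.10,-0.0,0.07]]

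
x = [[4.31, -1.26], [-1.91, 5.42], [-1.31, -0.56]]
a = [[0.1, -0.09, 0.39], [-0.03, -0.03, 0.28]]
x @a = [[0.47,-0.35,1.33], [-0.35,0.01,0.77], [-0.11,0.13,-0.67]]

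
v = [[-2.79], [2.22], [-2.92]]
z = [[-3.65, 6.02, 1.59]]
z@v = [[18.91]]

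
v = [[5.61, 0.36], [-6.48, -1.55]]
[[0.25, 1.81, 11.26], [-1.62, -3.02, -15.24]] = v@[[-0.03, 0.27, 1.88], [1.17, 0.82, 1.97]]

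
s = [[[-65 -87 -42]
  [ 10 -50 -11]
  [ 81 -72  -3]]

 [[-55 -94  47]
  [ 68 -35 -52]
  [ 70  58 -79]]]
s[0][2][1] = -72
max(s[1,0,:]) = 47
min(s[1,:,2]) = -79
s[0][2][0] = 81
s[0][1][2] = -11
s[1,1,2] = -52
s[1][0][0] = -55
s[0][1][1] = -50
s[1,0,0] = -55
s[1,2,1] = 58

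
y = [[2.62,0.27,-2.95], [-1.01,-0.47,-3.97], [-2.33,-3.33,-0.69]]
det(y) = -38.169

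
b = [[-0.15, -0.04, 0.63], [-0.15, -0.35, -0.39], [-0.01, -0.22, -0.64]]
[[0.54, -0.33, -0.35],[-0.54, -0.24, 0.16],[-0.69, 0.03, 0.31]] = b@ [[-0.24, 0.84, -0.71], [0.71, 0.65, 0.62], [0.84, -0.28, -0.69]]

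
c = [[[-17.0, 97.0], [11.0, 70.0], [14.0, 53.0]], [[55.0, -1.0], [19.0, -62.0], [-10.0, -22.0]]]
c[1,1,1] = -62.0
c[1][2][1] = -22.0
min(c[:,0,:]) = -17.0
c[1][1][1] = -62.0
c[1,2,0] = -10.0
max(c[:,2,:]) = 53.0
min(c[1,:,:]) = -62.0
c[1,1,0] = 19.0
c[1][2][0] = -10.0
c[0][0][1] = 97.0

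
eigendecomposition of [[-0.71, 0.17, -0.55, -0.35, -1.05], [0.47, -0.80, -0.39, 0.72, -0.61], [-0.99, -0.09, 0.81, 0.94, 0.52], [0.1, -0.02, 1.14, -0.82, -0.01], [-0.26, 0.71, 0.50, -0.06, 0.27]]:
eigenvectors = [[0.34+0.00j, 0.57+0.00j, (0.57-0j), -0.35-0.13j, (-0.35+0.13j)], [(0.15+0j), (-0.38+0.32j), -0.38-0.32j, -0.63+0.00j, (-0.63-0j)], [-0.82+0.00j, 0.11+0.28j, 0.11-0.28j, (-0.05-0.26j), -0.05+0.26j], [-0.35+0.00j, (0.04-0.49j), 0.04+0.49j, -0.29-0.19j, (-0.29+0.19j)], [(-0.25+0j), (0.26-0.17j), (0.26+0.17j), 0.15+0.49j, (0.15-0.49j)]]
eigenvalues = [(1.79+0j), (-1.42+0.43j), (-1.42-0.43j), (-0.1+0.63j), (-0.1-0.63j)]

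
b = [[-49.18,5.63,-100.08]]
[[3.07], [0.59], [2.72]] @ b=[[-150.98, 17.28, -307.25],[-29.02, 3.32, -59.05],[-133.77, 15.31, -272.22]]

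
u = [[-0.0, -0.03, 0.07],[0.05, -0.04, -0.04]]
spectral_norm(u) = 0.09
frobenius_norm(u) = 0.11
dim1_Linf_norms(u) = [0.07, 0.05]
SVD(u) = [[-0.72,0.7], [0.7,0.72]] @ diag([0.08573669610708248, 0.06441443115204687]) @ [[0.41, -0.07, -0.91], [0.56, -0.77, 0.31]]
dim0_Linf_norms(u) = [0.05, 0.04, 0.07]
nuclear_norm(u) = 0.15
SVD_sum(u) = [[-0.02, 0.0, 0.06],[0.02, -0.0, -0.05]] + [[0.02, -0.03, 0.01], [0.03, -0.04, 0.01]]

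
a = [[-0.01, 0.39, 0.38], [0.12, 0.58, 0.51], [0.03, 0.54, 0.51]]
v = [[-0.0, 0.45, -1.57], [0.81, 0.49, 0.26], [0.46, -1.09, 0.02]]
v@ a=[[0.01,-0.59,-0.57],[0.06,0.74,0.69],[-0.13,-0.44,-0.37]]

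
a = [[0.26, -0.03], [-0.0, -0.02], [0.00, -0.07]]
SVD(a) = [[1.0,0.03], [0.01,-0.27], [0.03,-0.96]] @ diag([0.26186902215579, 0.07228149995102748]) @ [[0.99,-0.12], [0.12,0.99]]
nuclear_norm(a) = 0.33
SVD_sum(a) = [[0.26, -0.03], [0.00, -0.00], [0.01, -0.00]] + [[0.00, 0.00], [-0.00, -0.02], [-0.01, -0.07]]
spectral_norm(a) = 0.26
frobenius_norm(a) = 0.27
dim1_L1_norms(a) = [0.29, 0.02, 0.07]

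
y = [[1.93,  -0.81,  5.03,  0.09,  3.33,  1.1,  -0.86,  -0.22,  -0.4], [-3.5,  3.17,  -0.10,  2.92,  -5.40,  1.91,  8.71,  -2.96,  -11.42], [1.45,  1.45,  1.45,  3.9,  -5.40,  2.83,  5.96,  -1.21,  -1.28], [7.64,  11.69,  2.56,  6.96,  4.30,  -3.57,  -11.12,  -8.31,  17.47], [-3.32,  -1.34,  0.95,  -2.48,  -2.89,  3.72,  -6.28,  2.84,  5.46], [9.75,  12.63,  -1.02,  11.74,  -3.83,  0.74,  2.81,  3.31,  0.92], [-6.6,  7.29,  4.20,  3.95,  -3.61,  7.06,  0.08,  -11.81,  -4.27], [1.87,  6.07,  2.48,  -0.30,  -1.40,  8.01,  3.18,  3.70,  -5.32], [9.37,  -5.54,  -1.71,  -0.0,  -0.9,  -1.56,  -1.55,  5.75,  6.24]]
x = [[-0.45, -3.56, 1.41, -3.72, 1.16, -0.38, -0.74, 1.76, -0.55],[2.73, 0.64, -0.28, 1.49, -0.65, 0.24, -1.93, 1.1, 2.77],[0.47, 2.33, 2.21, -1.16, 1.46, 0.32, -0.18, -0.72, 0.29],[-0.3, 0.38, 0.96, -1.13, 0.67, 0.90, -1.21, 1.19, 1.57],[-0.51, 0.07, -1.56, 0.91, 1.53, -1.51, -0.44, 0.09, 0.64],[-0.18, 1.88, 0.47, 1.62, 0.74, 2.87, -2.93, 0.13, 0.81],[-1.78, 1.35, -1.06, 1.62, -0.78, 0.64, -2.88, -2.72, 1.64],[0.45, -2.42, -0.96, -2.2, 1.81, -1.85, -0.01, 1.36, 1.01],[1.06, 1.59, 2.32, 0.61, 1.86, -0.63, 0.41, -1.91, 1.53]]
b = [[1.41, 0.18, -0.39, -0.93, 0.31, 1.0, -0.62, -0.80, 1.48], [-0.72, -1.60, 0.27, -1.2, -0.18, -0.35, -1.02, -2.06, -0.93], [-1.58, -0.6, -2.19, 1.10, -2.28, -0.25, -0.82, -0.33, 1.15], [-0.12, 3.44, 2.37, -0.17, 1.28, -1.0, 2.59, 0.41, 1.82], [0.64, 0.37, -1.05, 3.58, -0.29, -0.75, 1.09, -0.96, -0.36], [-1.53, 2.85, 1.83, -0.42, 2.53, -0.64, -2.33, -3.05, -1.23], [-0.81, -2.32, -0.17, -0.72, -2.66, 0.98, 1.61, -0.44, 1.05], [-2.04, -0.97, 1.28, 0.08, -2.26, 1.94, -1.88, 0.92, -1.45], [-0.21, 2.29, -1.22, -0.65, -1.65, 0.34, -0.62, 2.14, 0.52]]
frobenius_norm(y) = 49.60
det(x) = -10556.99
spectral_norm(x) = 8.76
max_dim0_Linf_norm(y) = 17.47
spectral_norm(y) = 32.05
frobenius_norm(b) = 13.23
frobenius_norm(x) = 13.54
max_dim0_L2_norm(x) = 5.69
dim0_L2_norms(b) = [3.55, 5.88, 4.27, 4.18, 5.33, 2.83, 4.68, 4.58, 3.58]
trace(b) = -0.43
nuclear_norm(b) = 34.06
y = b @ x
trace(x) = 5.68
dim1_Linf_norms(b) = [1.48, 2.06, 2.28, 3.44, 3.58, 3.05, 2.66, 2.26, 2.29]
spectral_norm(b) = 7.82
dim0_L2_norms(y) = [17.82, 20.77, 7.91, 15.23, 11.26, 12.51, 17.19, 16.87, 23.53]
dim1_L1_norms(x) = [13.73, 11.83, 9.14, 8.31, 7.26, 11.63, 14.47, 12.07, 11.92]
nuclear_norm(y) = 114.13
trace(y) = 21.38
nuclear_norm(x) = 33.81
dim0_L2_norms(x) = [3.57, 5.69, 4.24, 5.47, 3.82, 3.98, 4.8, 4.38, 4.2]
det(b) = -12830.24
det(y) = 135263662.30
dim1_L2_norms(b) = [2.71, 3.3, 4.03, 5.51, 4.17, 6.09, 4.3, 4.7, 3.91]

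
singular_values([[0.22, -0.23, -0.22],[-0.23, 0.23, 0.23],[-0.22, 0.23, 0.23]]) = [0.68, 0.01, 0.01]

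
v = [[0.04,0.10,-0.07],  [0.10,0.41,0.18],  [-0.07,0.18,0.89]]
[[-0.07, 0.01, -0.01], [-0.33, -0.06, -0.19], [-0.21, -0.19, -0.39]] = v @ [[-0.65, 0.45, 0.59], [-0.58, -0.19, -0.49], [-0.17, -0.14, -0.29]]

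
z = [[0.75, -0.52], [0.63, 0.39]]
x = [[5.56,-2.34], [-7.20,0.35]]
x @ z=[[2.70, -3.80], [-5.18, 3.88]]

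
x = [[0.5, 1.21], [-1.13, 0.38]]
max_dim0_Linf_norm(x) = 1.21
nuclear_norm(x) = 2.50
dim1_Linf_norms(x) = [1.21, 1.13]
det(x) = 1.56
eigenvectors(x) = [[0.72+0.00j, 0.72-0.00j],  [-0.04+0.69j, (-0.04-0.69j)]]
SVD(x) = [[0.95, -0.31],[-0.31, -0.95]] @ diag([1.3221110255092796, 1.1778889744907202]) @ [[0.62, 0.78], [0.78, -0.62]]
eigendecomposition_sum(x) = [[0.25+0.57j, 0.61-0.23j], [(-0.57+0.21j), 0.19+0.60j]] + [[(0.25-0.57j), (0.61+0.23j)], [-0.57-0.21j, 0.19-0.60j]]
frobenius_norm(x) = 1.77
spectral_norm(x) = 1.32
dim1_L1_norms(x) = [1.71, 1.51]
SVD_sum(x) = [[0.78, 0.99], [-0.25, -0.32]] + [[-0.28, 0.22],[-0.88, 0.7]]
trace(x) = 0.88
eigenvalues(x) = [(0.44+1.17j), (0.44-1.17j)]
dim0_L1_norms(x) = [1.63, 1.59]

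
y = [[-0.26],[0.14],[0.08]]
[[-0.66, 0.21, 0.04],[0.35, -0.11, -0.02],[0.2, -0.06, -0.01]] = y @ [[2.52, -0.79, -0.16]]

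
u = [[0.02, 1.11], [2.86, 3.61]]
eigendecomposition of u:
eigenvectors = [[-0.83, -0.25],[0.55, -0.97]]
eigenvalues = [-0.71, 4.34]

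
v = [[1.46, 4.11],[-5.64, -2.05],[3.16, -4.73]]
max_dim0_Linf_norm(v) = 5.64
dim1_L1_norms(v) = [5.57, 7.69, 7.89]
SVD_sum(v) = [[2.84,2.60], [-4.09,-3.74], [-0.64,-0.58]] + [[-1.38, 1.51], [-1.55, 1.69], [3.80, -4.15]]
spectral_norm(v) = 6.81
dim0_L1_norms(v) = [10.26, 10.89]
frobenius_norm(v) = 9.35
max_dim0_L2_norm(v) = 6.63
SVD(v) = [[-0.57, -0.32], [0.81, -0.36], [0.13, 0.88]] @ diag([6.806101051826257, 6.408688514222665]) @ [[-0.74, -0.68], [0.68, -0.74]]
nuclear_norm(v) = 13.21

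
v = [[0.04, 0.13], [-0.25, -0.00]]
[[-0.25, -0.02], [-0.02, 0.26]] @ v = [[-0.0, -0.03], [-0.07, -0.0]]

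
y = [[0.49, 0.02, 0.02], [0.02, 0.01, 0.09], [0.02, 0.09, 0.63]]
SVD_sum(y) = [[0.01, 0.01, 0.09], [0.01, 0.01, 0.09], [0.09, 0.09, 0.62]] + [[0.48, 0.01, -0.07], [0.01, 0.00, -0.0], [-0.07, -0.00, 0.01]] + [[-0.00, 0.0, -0.00], [0.0, -0.00, 0.00], [-0.00, 0.00, -0.0]]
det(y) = -0.00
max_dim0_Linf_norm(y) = 0.63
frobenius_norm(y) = 0.81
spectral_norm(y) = 0.65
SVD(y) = [[-0.14, 0.99, 0.03], [-0.14, 0.01, -0.99], [-0.98, -0.15, 0.14]] @ diag([0.6460867859716473, 0.4872990876786566, 0.0033858736503038977]) @ [[-0.14, -0.14, -0.98], [0.99, 0.01, -0.15], [-0.03, 0.99, -0.14]]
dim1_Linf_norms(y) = [0.49, 0.09, 0.63]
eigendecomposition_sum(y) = [[0.48, 0.01, -0.07], [0.01, 0.00, -0.00], [-0.07, -0.0, 0.01]] + [[0.01, 0.01, 0.09], [0.01, 0.01, 0.09], [0.09, 0.09, 0.62]] + [[-0.0, 0.0, -0.00], [0.0, -0.00, 0.00], [-0.0, 0.00, -0.00]]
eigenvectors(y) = [[-0.99, 0.14, 0.03], [-0.01, 0.14, -0.99], [0.15, 0.98, 0.14]]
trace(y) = 1.13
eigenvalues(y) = [0.49, 0.65, -0.0]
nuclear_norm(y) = 1.14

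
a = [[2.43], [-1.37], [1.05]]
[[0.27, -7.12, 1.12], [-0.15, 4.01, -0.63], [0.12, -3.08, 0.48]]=a @ [[0.11, -2.93, 0.46]]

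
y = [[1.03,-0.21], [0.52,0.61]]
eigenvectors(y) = [[(0.34+0.41j), (0.34-0.41j)],  [0.84+0.00j, (0.84-0j)]]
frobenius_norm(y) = 1.32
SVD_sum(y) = [[1.0, 0.11], [0.58, 0.06]] + [[0.03, -0.32], [-0.06, 0.55]]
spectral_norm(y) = 1.16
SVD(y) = [[-0.86,  -0.5], [-0.50,  0.86]] @ diag([1.1585738162735757, 0.6365584908280484]) @ [[-0.99, -0.11], [-0.11, 0.99]]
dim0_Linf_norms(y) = [1.03, 0.61]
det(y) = 0.74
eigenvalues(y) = [(0.82+0.26j), (0.82-0.26j)]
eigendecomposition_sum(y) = [[(0.52-0.21j), (-0.11+0.34j)],  [0.26-0.84j, (0.3+0.47j)]] + [[(0.52+0.21j), -0.10-0.34j],[0.26+0.84j, (0.3-0.47j)]]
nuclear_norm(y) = 1.80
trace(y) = 1.64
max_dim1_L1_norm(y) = 1.24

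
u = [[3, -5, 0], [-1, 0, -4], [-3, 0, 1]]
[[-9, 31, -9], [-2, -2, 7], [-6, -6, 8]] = u @ [[2, 2, -3], [3, -5, 0], [0, 0, -1]]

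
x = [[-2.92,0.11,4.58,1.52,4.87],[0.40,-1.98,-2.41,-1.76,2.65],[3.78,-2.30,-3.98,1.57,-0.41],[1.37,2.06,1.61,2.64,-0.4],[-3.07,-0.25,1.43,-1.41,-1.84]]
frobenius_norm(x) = 12.10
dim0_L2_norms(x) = [5.85, 3.68, 6.87, 4.1, 5.87]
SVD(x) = [[-0.73,0.57,0.19,0.33,-0.06], [0.18,0.62,-0.40,-0.32,0.56], [0.62,0.31,0.28,0.67,0.04], [-0.09,-0.20,0.70,-0.15,0.66], [-0.23,-0.4,-0.48,0.56,0.49]] @ diag([9.106227157757727, 5.685581385960507, 5.289233006122549, 1.7666375918052077, 0.06780177799714511]) @ [[0.56, -0.22, -0.74, -0.04, -0.31], [0.12, -0.38, -0.17, 0.06, 0.90], [0.52, 0.33, 0.23, 0.75, 0.07], [-0.28, -0.74, 0.10, 0.52, -0.29], [-0.57, 0.38, -0.61, 0.40, 0.1]]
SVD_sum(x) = [[-3.69, 1.45, 4.86, 0.28, 2.06], [0.94, -0.37, -1.23, -0.07, -0.52], [3.13, -1.23, -4.12, -0.24, -1.75], [-0.48, 0.19, 0.63, 0.04, 0.27], [-1.16, 0.46, 1.53, 0.09, 0.65]] + [[0.41, -1.24, -0.57, 0.18, 2.91], [0.44, -1.34, -0.61, 0.20, 3.15], [0.22, -0.68, -0.31, 0.10, 1.58], [-0.14, 0.42, 0.19, -0.06, -1.00], [-0.28, 0.87, 0.4, -0.13, -2.03]] + [[0.53, 0.34, 0.23, 0.76, 0.07], [-1.12, -0.71, -0.48, -1.60, -0.14], [0.76, 0.48, 0.33, 1.09, 0.10], [1.94, 1.23, 0.84, 2.79, 0.25], [-1.32, -0.84, -0.57, -1.90, -0.17]] + [[-0.16, -0.43, 0.06, 0.3, -0.17], [0.16, 0.42, -0.06, -0.3, 0.17], [-0.33, -0.88, 0.12, 0.61, -0.34], [0.08, 0.2, -0.03, -0.14, 0.08], [-0.28, -0.74, 0.10, 0.52, -0.29]] + [[0.00,-0.0,0.00,-0.00,-0.0], [-0.02,0.01,-0.02,0.02,0.0], [-0.00,0.00,-0.0,0.00,0.0], [-0.03,0.02,-0.03,0.02,0.00], [-0.02,0.01,-0.02,0.01,0.0]]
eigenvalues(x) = [(-7.2+0j), (-2.06+2.73j), (-2.06-2.73j), (3.11+0j), (0.13+0j)]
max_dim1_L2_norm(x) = 7.45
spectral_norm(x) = 9.11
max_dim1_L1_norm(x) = 14.0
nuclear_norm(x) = 21.92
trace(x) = -8.08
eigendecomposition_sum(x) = [[-1.38-0.00j, (0.96+0j), 2.17-0.00j, 0.18+0.00j, (0.96-0j)], [2.37+0.00j, -1.66-0.00j, -3.74+0.00j, -0.30-0.00j, (-1.65+0j)], [3.55+0.00j, (-2.48-0j), (-5.59+0j), -0.45-0.00j, -2.46+0.00j], [-0.96-0.00j, (0.67+0j), 1.52-0.00j, (0.12+0j), (0.67-0j)], [-1.88-0.00j, (1.31+0j), (2.96-0j), (0.24+0j), 1.30-0.00j]] + [[-1.02+0.49j, (-0.52+0.95j), (0.89+0.95j), (0.02+0.59j), (1.76+2.33j)], [(-0.61+0.86j), (0.01+1j), 1.15+0.37j, 0.29+0.47j, 2.48+1.09j], [-0.25+0.24j, -0.06+0.32j, 0.35+0.19j, (0.06+0.17j), 0.73+0.50j], [0.74-0.23j, (0.45-0.59j), (-0.5-0.73j), 0.04-0.40j, -0.95-1.76j], [(-0.44-0.66j), (-0.71-0.26j), -0.57+0.71j, (-0.41+0.08j), -1.44+1.45j]] + [[(-1.02-0.49j), (-0.52-0.95j), 0.89-0.95j, (0.02-0.59j), (1.76-2.33j)], [-0.61-0.86j, 0.01-1.00j, (1.15-0.37j), (0.29-0.47j), 2.48-1.09j], [(-0.25-0.24j), (-0.06-0.32j), (0.35-0.19j), (0.06-0.17j), (0.73-0.5j)], [0.74+0.23j, (0.45+0.59j), (-0.5+0.73j), 0.04+0.40j, -0.95+1.76j], [-0.44+0.66j, (-0.71+0.26j), (-0.57-0.71j), (-0.41-0.08j), -1.44-1.45j]] + [[0.50-0.00j, 0.26-0.00j, 0.64+0.00j, 1.38+0.00j, (0.46+0j)], [-0.75+0.00j, (-0.39+0j), (-0.97-0j), (-2.1-0j), (-0.7-0j)], [(0.72-0j), (0.37-0j), (0.92+0j), (1.99+0j), (0.67+0j)], [(0.85-0j), 0.44-0.00j, (1.1+0j), 2.37+0.00j, 0.79+0.00j], [-0.31+0.00j, (-0.16+0j), (-0.39-0j), -0.85-0.00j, (-0.28-0j)]] + [[(0.01-0j), (-0.07+0j), -0.00-0.00j, (-0.09-0j), (-0.06-0j)], [-0.01+0.00j, (0.05-0j), 0.00+0.00j, (0.06+0j), (0.05+0j)], [(0.01-0j), (-0.08+0j), (-0-0j), (-0.09-0j), -0.07-0.00j], [-0.00+0.00j, (0.05-0j), 0.00+0.00j, 0.06+0.00j, 0.04+0.00j], [-0.00+0.00j, (0.01-0j), 0.00+0.00j, 0.02+0.00j, 0.01+0.00j]]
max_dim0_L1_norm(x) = 14.01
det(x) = -32.80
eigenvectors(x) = [[-0.28+0.00j, (-0.59+0j), (-0.59-0j), (-0.34+0j), -0.55+0.00j], [0.48+0.00j, -0.48+0.27j, -0.48-0.27j, (0.51+0j), (0.41+0j)], [0.72+0.00j, (-0.17+0.06j), (-0.17-0.06j), (-0.49+0j), (-0.61+0j)], [(-0.19+0j), 0.40+0.06j, 0.40-0.06j, -0.58+0.00j, (0.37+0j)], [-0.38+0.00j, -0.06-0.41j, -0.06+0.41j, 0.21+0.00j, (0.1+0j)]]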